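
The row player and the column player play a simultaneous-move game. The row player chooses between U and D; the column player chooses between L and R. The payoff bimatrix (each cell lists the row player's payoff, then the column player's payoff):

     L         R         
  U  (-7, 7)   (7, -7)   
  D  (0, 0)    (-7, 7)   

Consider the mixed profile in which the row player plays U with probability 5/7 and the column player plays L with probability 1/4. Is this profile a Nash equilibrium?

Given the row player's mix p = 5/7, the column player's payoff from L is 5 but from R is -3. The column player strictly prefers L, so the column player would not mix.
So the proposed profile is not a Nash equilibrium.

No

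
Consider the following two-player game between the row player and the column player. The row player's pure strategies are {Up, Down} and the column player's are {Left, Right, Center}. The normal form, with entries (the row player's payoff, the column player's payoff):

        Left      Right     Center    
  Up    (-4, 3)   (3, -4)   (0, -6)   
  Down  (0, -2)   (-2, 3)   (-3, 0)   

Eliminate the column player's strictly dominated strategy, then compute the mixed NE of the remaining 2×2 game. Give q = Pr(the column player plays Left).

The column player's strategy Center is strictly dominated by Right: -4 > -6 and 3 > 0. Eliminate Center.
The column player's mix must leave the row player indifferent between Up and Down.
  the row player's expected payoff from Up: q·(-4) + (1−q)·3 = -7q + 3
  the row player's expected payoff from Down: q·0 + (1−q)·(-2) = 2q - 2
  -7q + 3 = 2q - 2  ⇒  -9q = -5  ⇒  q = 5/9.

q = 5/9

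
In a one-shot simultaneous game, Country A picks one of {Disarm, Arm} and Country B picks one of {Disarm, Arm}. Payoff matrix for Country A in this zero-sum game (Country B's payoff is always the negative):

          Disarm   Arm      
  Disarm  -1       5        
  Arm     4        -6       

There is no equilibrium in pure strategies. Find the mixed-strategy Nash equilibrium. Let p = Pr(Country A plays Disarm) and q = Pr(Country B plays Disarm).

p = 5/8, q = 11/16

In a mixed equilibrium Country B is indifferent between Disarm and Arm; this condition fixes p.
  Country B's expected payoff from Disarm: p·1 + (1−p)·(-4) = 5p - 4
  Country B's expected payoff from Arm: p·(-5) + (1−p)·6 = -11p + 6
  5p - 4 = -11p + 6  ⇒  16p = 10  ⇒  p = 5/8.
Country B's mix must leave Country A indifferent between Disarm and Arm.
  Country A's payoff from Disarm: q·(-1) + (1−q)·5 = -6q + 5
  Country A's payoff from Arm: q·4 + (1−q)·(-6) = 10q - 6
  -6q + 5 = 10q - 6  ⇒  -16q = -11  ⇒  q = 11/16.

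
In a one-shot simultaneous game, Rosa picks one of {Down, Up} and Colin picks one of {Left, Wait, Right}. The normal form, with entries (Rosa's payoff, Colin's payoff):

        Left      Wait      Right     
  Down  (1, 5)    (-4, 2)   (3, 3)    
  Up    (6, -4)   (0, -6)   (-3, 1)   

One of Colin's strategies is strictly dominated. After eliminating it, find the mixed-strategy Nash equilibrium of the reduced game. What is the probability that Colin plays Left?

Colin's strategy Wait is strictly dominated by Left: 5 > 2 and -4 > -6. Eliminate Wait.
Colin's mix must leave Rosa indifferent between Down and Up.
  Rosa's payoff from Down: q·1 + (1−q)·3 = -2q + 3
  Rosa's payoff from Up: q·6 + (1−q)·(-3) = 9q - 3
  -2q + 3 = 9q - 3  ⇒  -11q = -6  ⇒  q = 6/11.

q = 6/11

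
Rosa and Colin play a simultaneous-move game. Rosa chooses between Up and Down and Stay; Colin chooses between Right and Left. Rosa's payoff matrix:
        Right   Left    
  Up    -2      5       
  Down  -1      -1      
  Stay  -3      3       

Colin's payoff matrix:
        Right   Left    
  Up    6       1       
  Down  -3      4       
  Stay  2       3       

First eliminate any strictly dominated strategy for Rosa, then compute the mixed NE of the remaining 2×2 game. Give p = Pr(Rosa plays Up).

Rosa's strategy Stay is strictly dominated by Up: -2 > -3 and 5 > 3. Eliminate Stay.
Colin's indifference between Right and Left determines Rosa's mixing probability p:
  Colin's payoff to Right: p·6 + (1−p)·(-3) = 9p - 3
  Colin's payoff to Left: p·1 + (1−p)·4 = -3p + 4
  9p - 3 = -3p + 4  ⇒  12p = 7  ⇒  p = 7/12.

p = 7/12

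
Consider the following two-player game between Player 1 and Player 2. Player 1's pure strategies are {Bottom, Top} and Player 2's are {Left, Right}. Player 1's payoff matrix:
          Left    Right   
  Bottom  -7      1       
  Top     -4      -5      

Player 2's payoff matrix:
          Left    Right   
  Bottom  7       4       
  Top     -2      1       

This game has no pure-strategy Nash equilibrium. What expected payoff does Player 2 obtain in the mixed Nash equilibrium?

5/2

Player 2's indifference between Left and Right determines Player 1's mixing probability p:
  Player 2's payoff from Left: p·7 + (1−p)·(-2) = 9p - 2
  Player 2's payoff from Right: p·4 + (1−p)·1 = 3p + 1
  9p - 2 = 3p + 1  ⇒  6p = 3  ⇒  p = 1/2.
At equilibrium Player 2 is indifferent across columns, so Player 2's payoff equals the payoff from Left: (1/2)·7 + (1/2)·(-2) = 5/2.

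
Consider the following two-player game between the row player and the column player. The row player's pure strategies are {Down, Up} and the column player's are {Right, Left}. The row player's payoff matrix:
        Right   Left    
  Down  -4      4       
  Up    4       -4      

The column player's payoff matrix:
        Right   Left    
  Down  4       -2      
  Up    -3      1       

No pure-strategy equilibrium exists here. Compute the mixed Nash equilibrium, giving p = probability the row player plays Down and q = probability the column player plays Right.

The column player's indifference between Right and Left determines the row player's mixing probability p:
  the column player's expected payoff from Right: p·4 + (1−p)·(-3) = 7p - 3
  the column player's expected payoff from Left: p·(-2) + (1−p)·1 = -3p + 1
  7p - 3 = -3p + 1  ⇒  10p = 4  ⇒  p = 2/5.
The row player's indifference between Down and Up determines the column player's mixing probability q:
  the row player's expected payoff from Down: q·(-4) + (1−q)·4 = -8q + 4
  the row player's expected payoff from Up: q·4 + (1−q)·(-4) = 8q - 4
  -8q + 4 = 8q - 4  ⇒  -16q = -8  ⇒  q = 1/2.

p = 2/5, q = 1/2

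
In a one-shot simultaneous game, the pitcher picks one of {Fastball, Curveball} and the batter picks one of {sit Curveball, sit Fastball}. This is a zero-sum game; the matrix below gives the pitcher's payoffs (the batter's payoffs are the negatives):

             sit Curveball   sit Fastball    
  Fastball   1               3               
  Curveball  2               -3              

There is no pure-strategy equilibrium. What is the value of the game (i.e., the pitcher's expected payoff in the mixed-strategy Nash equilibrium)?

The pitcher's indifference between Fastball and Curveball determines the batter's mixing probability q:
  the pitcher's expected payoff from Fastball: q·1 + (1−q)·3 = -2q + 3
  the pitcher's expected payoff from Curveball: q·2 + (1−q)·(-3) = 5q - 3
  -2q + 3 = 5q - 3  ⇒  -7q = -6  ⇒  q = 6/7.
The value is the pitcher's expected payoff against this mix (using Fastball): (6/7)·1 + (1/7)·3 = 9/7.

v = 9/7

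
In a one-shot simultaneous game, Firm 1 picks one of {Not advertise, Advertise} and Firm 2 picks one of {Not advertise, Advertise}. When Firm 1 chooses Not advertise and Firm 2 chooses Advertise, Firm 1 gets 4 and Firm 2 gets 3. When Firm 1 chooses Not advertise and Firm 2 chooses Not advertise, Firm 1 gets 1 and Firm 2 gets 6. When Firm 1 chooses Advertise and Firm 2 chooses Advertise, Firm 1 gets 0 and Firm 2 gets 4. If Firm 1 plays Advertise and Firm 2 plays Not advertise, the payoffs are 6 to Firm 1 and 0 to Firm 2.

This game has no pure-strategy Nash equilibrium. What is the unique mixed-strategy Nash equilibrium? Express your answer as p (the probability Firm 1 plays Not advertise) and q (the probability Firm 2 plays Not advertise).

p = 4/7, q = 4/9

Set Firm 2's expected payoff from Not advertise equal to that from Advertise:
  Firm 2's payoff from Not advertise: p·6 + (1−p)·0 = 6p
  Firm 2's payoff from Advertise: p·3 + (1−p)·4 = -p + 4
  6p = -p + 4  ⇒  7p = 4  ⇒  p = 4/7.
Firm 1's indifference between Not advertise and Advertise determines Firm 2's mixing probability q:
  Firm 1's payoff from Not advertise: q·1 + (1−q)·4 = -3q + 4
  Firm 1's payoff from Advertise: q·6 + (1−q)·0 = 6q
  -3q + 4 = 6q  ⇒  -9q = -4  ⇒  q = 4/9.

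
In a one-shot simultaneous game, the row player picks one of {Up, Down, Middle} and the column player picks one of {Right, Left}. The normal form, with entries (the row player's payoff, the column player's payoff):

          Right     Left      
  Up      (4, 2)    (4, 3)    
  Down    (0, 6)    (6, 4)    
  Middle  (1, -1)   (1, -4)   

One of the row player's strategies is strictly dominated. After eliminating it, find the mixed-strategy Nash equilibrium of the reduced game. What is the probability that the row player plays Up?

p = 2/3

The row player's strategy Middle is strictly dominated by Up: 4 > 1 and 4 > 1. Eliminate Middle.
The row player's mix must leave the column player indifferent between Right and Left.
  the column player's expected payoff from Right: p·2 + (1−p)·6 = -4p + 6
  the column player's expected payoff from Left: p·3 + (1−p)·4 = -p + 4
  -4p + 6 = -p + 4  ⇒  -3p = -2  ⇒  p = 2/3.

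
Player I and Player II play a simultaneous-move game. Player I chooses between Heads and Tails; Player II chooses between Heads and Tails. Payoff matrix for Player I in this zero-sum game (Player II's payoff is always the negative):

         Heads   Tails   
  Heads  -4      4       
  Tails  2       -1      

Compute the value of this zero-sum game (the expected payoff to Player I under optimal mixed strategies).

For Player I to be willing to mix, Player I must be indifferent between Heads and Tails, which pins down Player II's mix.
  Player I's payoff from Heads: q·(-4) + (1−q)·4 = -8q + 4
  Player I's payoff from Tails: q·2 + (1−q)·(-1) = 3q - 1
  -8q + 4 = 3q - 1  ⇒  -11q = -5  ⇒  q = 5/11.
The value is Player I's expected payoff against this mix (using Heads): (5/11)·(-4) + (6/11)·4 = 4/11.

v = 4/11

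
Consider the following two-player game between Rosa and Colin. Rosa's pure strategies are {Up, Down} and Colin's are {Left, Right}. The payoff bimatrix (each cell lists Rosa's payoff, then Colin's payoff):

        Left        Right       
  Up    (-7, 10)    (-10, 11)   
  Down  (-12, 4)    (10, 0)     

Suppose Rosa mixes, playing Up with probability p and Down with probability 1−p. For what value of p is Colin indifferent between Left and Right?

For Colin to be willing to mix, Colin must be indifferent between Left and Right, which pins down Rosa's mix.
  Colin's payoff to Left: p·10 + (1−p)·4 = 6p + 4
  Colin's payoff to Right: p·11 + (1−p)·0 = 11p
  6p + 4 = 11p  ⇒  -5p = -4  ⇒  p = 4/5.

p = 4/5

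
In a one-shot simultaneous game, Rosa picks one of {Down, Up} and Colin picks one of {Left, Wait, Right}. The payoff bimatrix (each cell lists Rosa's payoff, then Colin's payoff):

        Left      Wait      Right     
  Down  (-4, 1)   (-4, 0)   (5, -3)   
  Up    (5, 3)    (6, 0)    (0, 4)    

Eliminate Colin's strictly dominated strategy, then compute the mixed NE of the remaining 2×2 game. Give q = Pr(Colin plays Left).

Colin's strategy Wait is strictly dominated by Left: 1 > 0 and 3 > 0. Eliminate Wait.
Colin's mix must leave Rosa indifferent between Down and Up.
  Rosa's payoff to Down: q·(-4) + (1−q)·5 = -9q + 5
  Rosa's payoff to Up: q·5 + (1−q)·0 = 5q
  -9q + 5 = 5q  ⇒  -14q = -5  ⇒  q = 5/14.

q = 5/14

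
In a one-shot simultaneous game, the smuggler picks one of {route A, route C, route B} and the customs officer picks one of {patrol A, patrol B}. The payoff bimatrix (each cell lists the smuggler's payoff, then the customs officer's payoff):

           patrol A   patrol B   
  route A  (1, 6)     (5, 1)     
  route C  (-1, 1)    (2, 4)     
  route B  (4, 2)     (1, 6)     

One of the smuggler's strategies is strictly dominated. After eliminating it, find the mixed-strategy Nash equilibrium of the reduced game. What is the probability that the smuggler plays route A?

p = 4/9

The smuggler's strategy route C is strictly dominated by route A: 1 > -1 and 5 > 2. Eliminate route C.
For the customs officer to be willing to mix, the customs officer must be indifferent between patrol A and patrol B, which pins down the smuggler's mix.
  the customs officer's payoff from patrol A: p·6 + (1−p)·2 = 4p + 2
  the customs officer's payoff from patrol B: p·1 + (1−p)·6 = -5p + 6
  4p + 2 = -5p + 6  ⇒  9p = 4  ⇒  p = 4/9.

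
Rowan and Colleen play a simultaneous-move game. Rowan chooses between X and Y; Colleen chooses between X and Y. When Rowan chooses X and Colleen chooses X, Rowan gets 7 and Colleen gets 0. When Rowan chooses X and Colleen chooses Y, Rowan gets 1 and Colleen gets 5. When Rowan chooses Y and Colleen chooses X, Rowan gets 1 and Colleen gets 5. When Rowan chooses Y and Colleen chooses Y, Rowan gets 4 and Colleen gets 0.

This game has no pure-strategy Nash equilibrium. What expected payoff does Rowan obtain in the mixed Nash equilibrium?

In a mixed equilibrium Rowan is indifferent between X and Y; this condition fixes q.
  Rowan's payoff from X: q·7 + (1−q)·1 = 6q + 1
  Rowan's payoff from Y: q·1 + (1−q)·4 = -3q + 4
  6q + 1 = -3q + 4  ⇒  9q = 3  ⇒  q = 1/3.
At equilibrium Rowan is indifferent across rows, so Rowan's payoff equals the payoff from X: (1/3)·7 + (2/3)·1 = 3.

3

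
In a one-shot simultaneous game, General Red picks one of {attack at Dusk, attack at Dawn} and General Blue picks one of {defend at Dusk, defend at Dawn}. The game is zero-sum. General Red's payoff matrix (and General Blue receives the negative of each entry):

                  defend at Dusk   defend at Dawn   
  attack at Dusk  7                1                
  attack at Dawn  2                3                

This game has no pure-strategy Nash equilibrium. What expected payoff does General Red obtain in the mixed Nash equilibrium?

General Red's indifference between attack at Dusk and attack at Dawn determines General Blue's mixing probability q:
  General Red's payoff from attack at Dusk: q·7 + (1−q)·1 = 6q + 1
  General Red's payoff from attack at Dawn: q·2 + (1−q)·3 = -q + 3
  6q + 1 = -q + 3  ⇒  7q = 2  ⇒  q = 2/7.
At equilibrium General Red is indifferent across rows, so General Red's payoff equals the payoff from attack at Dusk: (2/7)·7 + (5/7)·1 = 19/7.

19/7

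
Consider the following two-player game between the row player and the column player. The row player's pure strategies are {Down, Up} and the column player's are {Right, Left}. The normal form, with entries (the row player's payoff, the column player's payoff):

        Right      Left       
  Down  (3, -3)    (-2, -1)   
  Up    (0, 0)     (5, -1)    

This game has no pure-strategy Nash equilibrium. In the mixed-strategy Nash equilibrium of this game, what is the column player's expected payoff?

-1

Set the column player's expected payoff from Right equal to that from Left:
  the column player's payoff to Right: p·(-3) + (1−p)·0 = -3p
  the column player's payoff to Left: p·(-1) + (1−p)·(-1) = -1
  -3p = -1  ⇒  -3p = -1  ⇒  p = 1/3.
At equilibrium the column player is indifferent across columns, so the column player's payoff equals the payoff from Right: (1/3)·(-3) + (2/3)·0 = -1.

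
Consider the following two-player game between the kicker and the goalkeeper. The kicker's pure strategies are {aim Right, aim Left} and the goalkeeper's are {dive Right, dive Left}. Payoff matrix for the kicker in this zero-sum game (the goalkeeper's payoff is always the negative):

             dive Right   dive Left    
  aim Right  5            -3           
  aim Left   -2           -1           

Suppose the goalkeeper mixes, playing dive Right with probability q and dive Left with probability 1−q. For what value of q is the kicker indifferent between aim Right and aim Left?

q = 2/9

Set the kicker's expected payoff from aim Right equal to that from aim Left:
  the kicker's payoff to aim Right: q·5 + (1−q)·(-3) = 8q - 3
  the kicker's payoff to aim Left: q·(-2) + (1−q)·(-1) = -q - 1
  8q - 3 = -q - 1  ⇒  9q = 2  ⇒  q = 2/9.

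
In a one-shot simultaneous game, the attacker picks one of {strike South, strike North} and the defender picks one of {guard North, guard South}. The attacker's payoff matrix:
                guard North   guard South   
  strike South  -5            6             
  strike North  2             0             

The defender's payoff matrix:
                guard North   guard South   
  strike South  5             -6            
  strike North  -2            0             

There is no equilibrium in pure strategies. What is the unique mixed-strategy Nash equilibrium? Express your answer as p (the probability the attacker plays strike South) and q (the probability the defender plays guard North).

The attacker's mix must leave the defender indifferent between guard North and guard South.
  the defender's expected payoff from guard North: p·5 + (1−p)·(-2) = 7p - 2
  the defender's expected payoff from guard South: p·(-6) + (1−p)·0 = -6p
  7p - 2 = -6p  ⇒  13p = 2  ⇒  p = 2/13.
Set the attacker's expected payoff from strike South equal to that from strike North:
  the attacker's expected payoff from strike South: q·(-5) + (1−q)·6 = -11q + 6
  the attacker's expected payoff from strike North: q·2 + (1−q)·0 = 2q
  -11q + 6 = 2q  ⇒  -13q = -6  ⇒  q = 6/13.

p = 2/13, q = 6/13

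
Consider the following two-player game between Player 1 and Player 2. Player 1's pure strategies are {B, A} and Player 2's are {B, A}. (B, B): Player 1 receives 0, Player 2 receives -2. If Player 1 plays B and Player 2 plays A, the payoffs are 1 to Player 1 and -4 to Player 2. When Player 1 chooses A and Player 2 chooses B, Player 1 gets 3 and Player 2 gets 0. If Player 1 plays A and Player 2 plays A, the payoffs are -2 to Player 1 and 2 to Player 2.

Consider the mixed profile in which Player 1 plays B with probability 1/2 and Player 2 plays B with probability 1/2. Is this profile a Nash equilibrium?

Yes

Check Player 2's indifference given Player 1's mix p = 1/2:
  payoff from B = -1; payoff from A = -1 — equal.
Check Player 1's indifference given Player 2's mix q = 1/2:
  payoff from B = 1/2; payoff from A = 1/2 — equal.
Both players are indifferent, so neither can profitably deviate.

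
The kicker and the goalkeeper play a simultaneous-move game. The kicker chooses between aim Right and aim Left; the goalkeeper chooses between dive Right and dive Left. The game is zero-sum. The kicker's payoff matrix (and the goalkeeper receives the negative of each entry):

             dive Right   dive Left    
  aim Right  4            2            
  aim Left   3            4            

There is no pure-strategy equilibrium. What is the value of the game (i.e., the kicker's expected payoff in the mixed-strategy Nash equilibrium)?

v = 10/3

Set the kicker's expected payoff from aim Right equal to that from aim Left:
  the kicker's payoff to aim Right: q·4 + (1−q)·2 = 2q + 2
  the kicker's payoff to aim Left: q·3 + (1−q)·4 = -q + 4
  2q + 2 = -q + 4  ⇒  3q = 2  ⇒  q = 2/3.
The value is the kicker's expected payoff against this mix (using aim Right): (2/3)·4 + (1/3)·2 = 10/3.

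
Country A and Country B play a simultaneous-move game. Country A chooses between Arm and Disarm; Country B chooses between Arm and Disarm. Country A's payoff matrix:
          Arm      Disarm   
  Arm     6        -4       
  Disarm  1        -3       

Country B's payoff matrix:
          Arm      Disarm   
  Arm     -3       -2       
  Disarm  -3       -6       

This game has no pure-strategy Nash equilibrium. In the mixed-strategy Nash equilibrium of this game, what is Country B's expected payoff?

For Country B to be willing to mix, Country B must be indifferent between Arm and Disarm, which pins down Country A's mix.
  Country B's payoff from Arm: p·(-3) + (1−p)·(-3) = -3
  Country B's payoff from Disarm: p·(-2) + (1−p)·(-6) = 4p - 6
  -3 = 4p - 6  ⇒  -4p = -3  ⇒  p = 3/4.
At equilibrium Country B is indifferent across columns, so Country B's payoff equals the payoff from Arm: (3/4)·(-3) + (1/4)·(-3) = -3.

-3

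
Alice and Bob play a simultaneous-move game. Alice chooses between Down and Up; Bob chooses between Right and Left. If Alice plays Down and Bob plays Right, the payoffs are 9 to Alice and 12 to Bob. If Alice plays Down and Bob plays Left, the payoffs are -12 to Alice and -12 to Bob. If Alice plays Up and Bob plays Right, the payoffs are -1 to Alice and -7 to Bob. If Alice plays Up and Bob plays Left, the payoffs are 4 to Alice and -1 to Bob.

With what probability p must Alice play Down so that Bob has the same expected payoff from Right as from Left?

Alice's mix must leave Bob indifferent between Right and Left.
  Bob's payoff from Right: p·12 + (1−p)·(-7) = 19p - 7
  Bob's payoff from Left: p·(-12) + (1−p)·(-1) = -11p - 1
  19p - 7 = -11p - 1  ⇒  30p = 6  ⇒  p = 1/5.

p = 1/5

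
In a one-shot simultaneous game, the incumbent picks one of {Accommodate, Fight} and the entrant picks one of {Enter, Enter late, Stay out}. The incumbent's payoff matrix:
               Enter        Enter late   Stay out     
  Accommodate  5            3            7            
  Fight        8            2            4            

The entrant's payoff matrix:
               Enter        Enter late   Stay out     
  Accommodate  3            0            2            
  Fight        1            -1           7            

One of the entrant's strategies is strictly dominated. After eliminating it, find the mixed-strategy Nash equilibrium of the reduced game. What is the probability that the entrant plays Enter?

q = 1/2

The entrant's strategy Enter late is strictly dominated by Enter: 3 > 0 and 1 > -1. Eliminate Enter late.
The incumbent's indifference between Accommodate and Fight determines the entrant's mixing probability q:
  the incumbent's payoff to Accommodate: q·5 + (1−q)·7 = -2q + 7
  the incumbent's payoff to Fight: q·8 + (1−q)·4 = 4q + 4
  -2q + 7 = 4q + 4  ⇒  -6q = -3  ⇒  q = 1/2.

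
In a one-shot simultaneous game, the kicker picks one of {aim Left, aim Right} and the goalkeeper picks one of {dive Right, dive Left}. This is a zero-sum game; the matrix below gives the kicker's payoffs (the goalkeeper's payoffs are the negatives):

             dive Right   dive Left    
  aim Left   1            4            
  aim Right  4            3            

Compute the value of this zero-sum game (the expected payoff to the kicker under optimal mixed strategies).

In a mixed equilibrium the kicker is indifferent between aim Left and aim Right; this condition fixes q.
  the kicker's expected payoff from aim Left: q·1 + (1−q)·4 = -3q + 4
  the kicker's expected payoff from aim Right: q·4 + (1−q)·3 = q + 3
  -3q + 4 = q + 3  ⇒  -4q = -1  ⇒  q = 1/4.
The value is the kicker's expected payoff against this mix (using aim Left): (1/4)·1 + (3/4)·4 = 13/4.

v = 13/4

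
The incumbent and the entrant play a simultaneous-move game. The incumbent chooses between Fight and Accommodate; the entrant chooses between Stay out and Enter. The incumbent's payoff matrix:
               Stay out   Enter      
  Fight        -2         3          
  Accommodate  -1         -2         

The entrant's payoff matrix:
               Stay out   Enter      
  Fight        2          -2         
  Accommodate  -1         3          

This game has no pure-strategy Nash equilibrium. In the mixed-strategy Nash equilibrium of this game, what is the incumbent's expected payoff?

The incumbent's indifference between Fight and Accommodate determines the entrant's mixing probability q:
  the incumbent's payoff from Fight: q·(-2) + (1−q)·3 = -5q + 3
  the incumbent's payoff from Accommodate: q·(-1) + (1−q)·(-2) = q - 2
  -5q + 3 = q - 2  ⇒  -6q = -5  ⇒  q = 5/6.
At equilibrium the incumbent is indifferent across rows, so the incumbent's payoff equals the payoff from Fight: (5/6)·(-2) + (1/6)·3 = -7/6.

-7/6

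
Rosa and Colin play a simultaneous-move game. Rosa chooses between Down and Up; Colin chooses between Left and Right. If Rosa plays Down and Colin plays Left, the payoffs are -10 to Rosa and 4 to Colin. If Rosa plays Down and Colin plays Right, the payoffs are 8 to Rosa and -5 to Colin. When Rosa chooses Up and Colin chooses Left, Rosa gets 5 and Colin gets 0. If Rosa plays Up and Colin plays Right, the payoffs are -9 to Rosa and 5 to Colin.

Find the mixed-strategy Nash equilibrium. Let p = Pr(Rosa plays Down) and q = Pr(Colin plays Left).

Colin's indifference between Left and Right determines Rosa's mixing probability p:
  Colin's payoff from Left: p·4 + (1−p)·0 = 4p
  Colin's payoff from Right: p·(-5) + (1−p)·5 = -10p + 5
  4p = -10p + 5  ⇒  14p = 5  ⇒  p = 5/14.
In a mixed equilibrium Rosa is indifferent between Down and Up; this condition fixes q.
  Rosa's payoff to Down: q·(-10) + (1−q)·8 = -18q + 8
  Rosa's payoff to Up: q·5 + (1−q)·(-9) = 14q - 9
  -18q + 8 = 14q - 9  ⇒  -32q = -17  ⇒  q = 17/32.

p = 5/14, q = 17/32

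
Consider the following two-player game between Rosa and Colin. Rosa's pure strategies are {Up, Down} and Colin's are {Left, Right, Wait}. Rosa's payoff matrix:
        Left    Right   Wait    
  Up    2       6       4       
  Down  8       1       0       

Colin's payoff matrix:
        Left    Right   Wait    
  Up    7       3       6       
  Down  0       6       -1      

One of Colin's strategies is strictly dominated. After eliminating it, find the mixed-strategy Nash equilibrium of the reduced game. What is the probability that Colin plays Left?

q = 5/11

Colin's strategy Wait is strictly dominated by Left: 7 > 6 and 0 > -1. Eliminate Wait.
Colin's mix must leave Rosa indifferent between Up and Down.
  Rosa's payoff to Up: q·2 + (1−q)·6 = -4q + 6
  Rosa's payoff to Down: q·8 + (1−q)·1 = 7q + 1
  -4q + 6 = 7q + 1  ⇒  -11q = -5  ⇒  q = 5/11.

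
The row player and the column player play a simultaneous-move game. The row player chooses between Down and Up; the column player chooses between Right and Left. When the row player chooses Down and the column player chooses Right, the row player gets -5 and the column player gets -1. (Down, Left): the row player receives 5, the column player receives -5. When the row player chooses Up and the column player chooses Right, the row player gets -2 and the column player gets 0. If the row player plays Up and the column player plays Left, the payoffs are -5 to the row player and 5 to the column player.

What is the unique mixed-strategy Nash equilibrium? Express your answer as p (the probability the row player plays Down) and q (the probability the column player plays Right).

The column player's indifference between Right and Left determines the row player's mixing probability p:
  the column player's expected payoff from Right: p·(-1) + (1−p)·0 = -p
  the column player's expected payoff from Left: p·(-5) + (1−p)·5 = -10p + 5
  -p = -10p + 5  ⇒  9p = 5  ⇒  p = 5/9.
In a mixed equilibrium the row player is indifferent between Down and Up; this condition fixes q.
  the row player's payoff from Down: q·(-5) + (1−q)·5 = -10q + 5
  the row player's payoff from Up: q·(-2) + (1−q)·(-5) = 3q - 5
  -10q + 5 = 3q - 5  ⇒  -13q = -10  ⇒  q = 10/13.

p = 5/9, q = 10/13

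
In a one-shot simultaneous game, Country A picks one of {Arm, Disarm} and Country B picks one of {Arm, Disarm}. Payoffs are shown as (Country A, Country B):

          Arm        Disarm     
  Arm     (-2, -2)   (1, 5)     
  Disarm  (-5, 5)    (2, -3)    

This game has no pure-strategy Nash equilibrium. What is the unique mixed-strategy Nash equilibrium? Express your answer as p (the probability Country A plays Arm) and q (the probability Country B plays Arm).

p = 8/15, q = 1/4

In a mixed equilibrium Country B is indifferent between Arm and Disarm; this condition fixes p.
  Country B's expected payoff from Arm: p·(-2) + (1−p)·5 = -7p + 5
  Country B's expected payoff from Disarm: p·5 + (1−p)·(-3) = 8p - 3
  -7p + 5 = 8p - 3  ⇒  -15p = -8  ⇒  p = 8/15.
Set Country A's expected payoff from Arm equal to that from Disarm:
  Country A's payoff to Arm: q·(-2) + (1−q)·1 = -3q + 1
  Country A's payoff to Disarm: q·(-5) + (1−q)·2 = -7q + 2
  -3q + 1 = -7q + 2  ⇒  4q = 1  ⇒  q = 1/4.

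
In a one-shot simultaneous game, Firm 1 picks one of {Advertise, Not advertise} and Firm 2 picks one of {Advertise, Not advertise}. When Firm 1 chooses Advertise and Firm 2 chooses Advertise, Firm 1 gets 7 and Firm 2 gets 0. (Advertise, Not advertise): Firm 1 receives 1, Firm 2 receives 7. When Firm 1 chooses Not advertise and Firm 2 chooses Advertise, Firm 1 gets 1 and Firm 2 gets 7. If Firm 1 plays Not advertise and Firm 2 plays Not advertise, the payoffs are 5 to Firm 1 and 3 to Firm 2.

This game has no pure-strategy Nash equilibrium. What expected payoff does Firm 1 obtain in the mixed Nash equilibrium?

17/5

Firm 1's indifference between Advertise and Not advertise determines Firm 2's mixing probability q:
  Firm 1's expected payoff from Advertise: q·7 + (1−q)·1 = 6q + 1
  Firm 1's expected payoff from Not advertise: q·1 + (1−q)·5 = -4q + 5
  6q + 1 = -4q + 5  ⇒  10q = 4  ⇒  q = 2/5.
At equilibrium Firm 1 is indifferent across rows, so Firm 1's payoff equals the payoff from Advertise: (2/5)·7 + (3/5)·1 = 17/5.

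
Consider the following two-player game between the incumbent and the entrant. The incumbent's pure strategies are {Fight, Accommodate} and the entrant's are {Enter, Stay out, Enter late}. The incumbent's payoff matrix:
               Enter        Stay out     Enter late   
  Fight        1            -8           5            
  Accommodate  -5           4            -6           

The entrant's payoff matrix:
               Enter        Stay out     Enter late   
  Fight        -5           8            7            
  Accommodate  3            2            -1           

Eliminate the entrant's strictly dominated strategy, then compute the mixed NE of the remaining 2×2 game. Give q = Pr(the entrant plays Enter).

The entrant's strategy Enter late is strictly dominated by Stay out: 8 > 7 and 2 > -1. Eliminate Enter late.
For the incumbent to be willing to mix, the incumbent must be indifferent between Fight and Accommodate, which pins down the entrant's mix.
  the incumbent's expected payoff from Fight: q·1 + (1−q)·(-8) = 9q - 8
  the incumbent's expected payoff from Accommodate: q·(-5) + (1−q)·4 = -9q + 4
  9q - 8 = -9q + 4  ⇒  18q = 12  ⇒  q = 2/3.

q = 2/3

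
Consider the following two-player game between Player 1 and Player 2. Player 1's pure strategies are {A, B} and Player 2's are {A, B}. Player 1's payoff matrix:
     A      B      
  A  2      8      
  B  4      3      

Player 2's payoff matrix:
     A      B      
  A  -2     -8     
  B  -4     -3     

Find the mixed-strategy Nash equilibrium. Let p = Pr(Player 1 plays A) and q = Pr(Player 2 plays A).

p = 1/7, q = 5/7

In a mixed equilibrium Player 2 is indifferent between A and B; this condition fixes p.
  Player 2's expected payoff from A: p·(-2) + (1−p)·(-4) = 2p - 4
  Player 2's expected payoff from B: p·(-8) + (1−p)·(-3) = -5p - 3
  2p - 4 = -5p - 3  ⇒  7p = 1  ⇒  p = 1/7.
For Player 1 to be willing to mix, Player 1 must be indifferent between A and B, which pins down Player 2's mix.
  Player 1's payoff to A: q·2 + (1−q)·8 = -6q + 8
  Player 1's payoff to B: q·4 + (1−q)·3 = q + 3
  -6q + 8 = q + 3  ⇒  -7q = -5  ⇒  q = 5/7.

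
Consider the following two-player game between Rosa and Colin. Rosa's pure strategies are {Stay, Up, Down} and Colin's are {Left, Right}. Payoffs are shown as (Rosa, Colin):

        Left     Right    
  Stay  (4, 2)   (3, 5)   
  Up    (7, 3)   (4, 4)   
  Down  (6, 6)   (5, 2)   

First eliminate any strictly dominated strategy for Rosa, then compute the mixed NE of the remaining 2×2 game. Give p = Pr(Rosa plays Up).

Rosa's strategy Stay is strictly dominated by Down: 6 > 4 and 5 > 3. Eliminate Stay.
Colin's indifference between Left and Right determines Rosa's mixing probability p:
  Colin's expected payoff from Left: p·3 + (1−p)·6 = -3p + 6
  Colin's expected payoff from Right: p·4 + (1−p)·2 = 2p + 2
  -3p + 6 = 2p + 2  ⇒  -5p = -4  ⇒  p = 4/5.

p = 4/5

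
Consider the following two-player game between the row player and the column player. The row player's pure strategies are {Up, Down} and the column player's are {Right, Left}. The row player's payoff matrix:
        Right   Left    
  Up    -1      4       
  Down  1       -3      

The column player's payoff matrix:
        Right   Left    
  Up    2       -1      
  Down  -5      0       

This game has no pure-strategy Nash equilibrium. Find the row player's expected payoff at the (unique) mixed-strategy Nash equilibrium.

In a mixed equilibrium the row player is indifferent between Up and Down; this condition fixes q.
  the row player's payoff to Up: q·(-1) + (1−q)·4 = -5q + 4
  the row player's payoff to Down: q·1 + (1−q)·(-3) = 4q - 3
  -5q + 4 = 4q - 3  ⇒  -9q = -7  ⇒  q = 7/9.
At equilibrium the row player is indifferent across rows, so the row player's payoff equals the payoff from Up: (7/9)·(-1) + (2/9)·4 = 1/9.

1/9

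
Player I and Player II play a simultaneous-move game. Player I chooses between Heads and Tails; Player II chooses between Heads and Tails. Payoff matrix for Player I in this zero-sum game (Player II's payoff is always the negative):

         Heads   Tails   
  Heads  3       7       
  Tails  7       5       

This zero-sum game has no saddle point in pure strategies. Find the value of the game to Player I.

Player II's mix must leave Player I indifferent between Heads and Tails.
  Player I's payoff from Heads: q·3 + (1−q)·7 = -4q + 7
  Player I's payoff from Tails: q·7 + (1−q)·5 = 2q + 5
  -4q + 7 = 2q + 5  ⇒  -6q = -2  ⇒  q = 1/3.
The value is Player I's expected payoff against this mix (using Heads): (1/3)·3 + (2/3)·7 = 17/3.

v = 17/3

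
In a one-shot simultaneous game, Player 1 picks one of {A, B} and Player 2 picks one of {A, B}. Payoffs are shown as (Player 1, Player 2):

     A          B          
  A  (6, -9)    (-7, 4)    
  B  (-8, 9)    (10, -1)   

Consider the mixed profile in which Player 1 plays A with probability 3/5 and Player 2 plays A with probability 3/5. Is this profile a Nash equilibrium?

No

Given Player 1's mix p = 3/5, Player 2's payoff from A is -9/5 but from B is 2. Player 2 strictly prefers B, so Player 2 would not mix.
So the proposed profile is not a Nash equilibrium.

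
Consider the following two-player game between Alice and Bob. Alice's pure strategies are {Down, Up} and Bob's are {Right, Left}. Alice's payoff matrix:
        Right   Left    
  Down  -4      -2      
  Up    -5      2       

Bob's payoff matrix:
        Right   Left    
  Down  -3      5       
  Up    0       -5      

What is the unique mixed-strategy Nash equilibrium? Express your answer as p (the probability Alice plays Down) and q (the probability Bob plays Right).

In a mixed equilibrium Bob is indifferent between Right and Left; this condition fixes p.
  Bob's payoff to Right: p·(-3) + (1−p)·0 = -3p
  Bob's payoff to Left: p·5 + (1−p)·(-5) = 10p - 5
  -3p = 10p - 5  ⇒  -13p = -5  ⇒  p = 5/13.
Set Alice's expected payoff from Down equal to that from Up:
  Alice's expected payoff from Down: q·(-4) + (1−q)·(-2) = -2q - 2
  Alice's expected payoff from Up: q·(-5) + (1−q)·2 = -7q + 2
  -2q - 2 = -7q + 2  ⇒  5q = 4  ⇒  q = 4/5.

p = 5/13, q = 4/5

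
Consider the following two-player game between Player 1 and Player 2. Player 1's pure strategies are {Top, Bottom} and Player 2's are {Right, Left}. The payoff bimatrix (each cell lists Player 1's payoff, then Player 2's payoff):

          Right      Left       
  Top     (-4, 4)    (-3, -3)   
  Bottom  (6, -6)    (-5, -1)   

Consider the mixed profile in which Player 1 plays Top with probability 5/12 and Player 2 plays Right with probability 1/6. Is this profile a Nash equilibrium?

Check Player 2's indifference given Player 1's mix p = 5/12:
  payoff from Right = -11/6; payoff from Left = -11/6 — equal.
Check Player 1's indifference given Player 2's mix q = 1/6:
  payoff from Top = -19/6; payoff from Bottom = -19/6 — equal.
Both players are indifferent, so neither can profitably deviate.

Yes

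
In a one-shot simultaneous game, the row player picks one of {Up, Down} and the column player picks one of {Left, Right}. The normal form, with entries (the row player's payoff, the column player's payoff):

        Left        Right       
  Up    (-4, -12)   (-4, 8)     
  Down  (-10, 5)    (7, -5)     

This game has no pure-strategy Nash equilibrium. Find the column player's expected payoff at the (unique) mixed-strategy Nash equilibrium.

The row player's mix must leave the column player indifferent between Left and Right.
  the column player's expected payoff from Left: p·(-12) + (1−p)·5 = -17p + 5
  the column player's expected payoff from Right: p·8 + (1−p)·(-5) = 13p - 5
  -17p + 5 = 13p - 5  ⇒  -30p = -10  ⇒  p = 1/3.
At equilibrium the column player is indifferent across columns, so the column player's payoff equals the payoff from Left: (1/3)·(-12) + (2/3)·5 = -2/3.

-2/3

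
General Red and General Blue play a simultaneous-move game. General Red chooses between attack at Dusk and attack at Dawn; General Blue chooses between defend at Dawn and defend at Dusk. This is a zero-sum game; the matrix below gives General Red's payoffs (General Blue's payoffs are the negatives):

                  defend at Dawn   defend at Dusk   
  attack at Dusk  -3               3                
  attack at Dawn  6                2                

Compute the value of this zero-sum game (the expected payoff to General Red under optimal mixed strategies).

General Red's indifference between attack at Dusk and attack at Dawn determines General Blue's mixing probability q:
  General Red's payoff to attack at Dusk: q·(-3) + (1−q)·3 = -6q + 3
  General Red's payoff to attack at Dawn: q·6 + (1−q)·2 = 4q + 2
  -6q + 3 = 4q + 2  ⇒  -10q = -1  ⇒  q = 1/10.
The value is General Red's expected payoff against this mix (using attack at Dusk): (1/10)·(-3) + (9/10)·3 = 12/5.

v = 12/5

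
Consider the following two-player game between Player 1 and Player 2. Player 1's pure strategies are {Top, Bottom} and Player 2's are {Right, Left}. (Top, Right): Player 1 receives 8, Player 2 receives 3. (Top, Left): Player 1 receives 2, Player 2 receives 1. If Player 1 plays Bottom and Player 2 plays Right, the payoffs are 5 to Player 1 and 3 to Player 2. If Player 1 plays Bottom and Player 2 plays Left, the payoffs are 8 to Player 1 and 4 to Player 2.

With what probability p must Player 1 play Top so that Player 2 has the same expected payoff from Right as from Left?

p = 1/3

Player 1's mix must leave Player 2 indifferent between Right and Left.
  Player 2's payoff to Right: p·3 + (1−p)·3 = 3
  Player 2's payoff to Left: p·1 + (1−p)·4 = -3p + 4
  3 = -3p + 4  ⇒  3p = 1  ⇒  p = 1/3.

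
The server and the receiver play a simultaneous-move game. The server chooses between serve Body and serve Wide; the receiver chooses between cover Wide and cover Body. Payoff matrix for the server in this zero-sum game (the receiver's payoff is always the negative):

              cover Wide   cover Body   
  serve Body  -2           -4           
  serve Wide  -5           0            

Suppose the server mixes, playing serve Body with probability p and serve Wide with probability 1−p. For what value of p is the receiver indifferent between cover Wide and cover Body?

p = 5/7

For the receiver to be willing to mix, the receiver must be indifferent between cover Wide and cover Body, which pins down the server's mix.
  the receiver's payoff to cover Wide: p·2 + (1−p)·5 = -3p + 5
  the receiver's payoff to cover Body: p·4 + (1−p)·0 = 4p
  -3p + 5 = 4p  ⇒  -7p = -5  ⇒  p = 5/7.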